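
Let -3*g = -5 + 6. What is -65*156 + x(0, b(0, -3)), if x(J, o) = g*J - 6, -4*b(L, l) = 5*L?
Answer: -10146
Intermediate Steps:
g = -1/3 (g = -(-5 + 6)/3 = -1/3*1 = -1/3 ≈ -0.33333)
b(L, l) = -5*L/4
x(J, o) = -6 - J/3 (x(J, o) = -J/3 - 6 = -6 - J/3)
-65*156 + x(0, b(0, -3)) = -65*156 + (-6 - 1/3*0) = -10140 + (-6 + 0) = -10140 - 6 = -10146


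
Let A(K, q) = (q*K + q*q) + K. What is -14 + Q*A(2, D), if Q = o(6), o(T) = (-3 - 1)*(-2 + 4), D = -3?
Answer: -54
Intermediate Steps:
A(K, q) = K + q² + K*q (A(K, q) = (K*q + q²) + K = (q² + K*q) + K = K + q² + K*q)
o(T) = -8 (o(T) = -4*2 = -8)
Q = -8
-14 + Q*A(2, D) = -14 - 8*(2 + (-3)² + 2*(-3)) = -14 - 8*(2 + 9 - 6) = -14 - 8*5 = -14 - 40 = -54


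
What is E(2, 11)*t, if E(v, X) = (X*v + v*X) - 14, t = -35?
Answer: -1050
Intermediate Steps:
E(v, X) = -14 + 2*X*v (E(v, X) = (X*v + X*v) - 14 = 2*X*v - 14 = -14 + 2*X*v)
E(2, 11)*t = (-14 + 2*11*2)*(-35) = (-14 + 44)*(-35) = 30*(-35) = -1050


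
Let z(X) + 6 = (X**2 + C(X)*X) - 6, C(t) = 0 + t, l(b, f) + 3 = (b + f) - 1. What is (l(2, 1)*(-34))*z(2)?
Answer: -136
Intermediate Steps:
l(b, f) = -4 + b + f (l(b, f) = -3 + ((b + f) - 1) = -3 + (-1 + b + f) = -4 + b + f)
C(t) = t
z(X) = -12 + 2*X**2 (z(X) = -6 + ((X**2 + X*X) - 6) = -6 + ((X**2 + X**2) - 6) = -6 + (2*X**2 - 6) = -6 + (-6 + 2*X**2) = -12 + 2*X**2)
(l(2, 1)*(-34))*z(2) = ((-4 + 2 + 1)*(-34))*(-12 + 2*2**2) = (-1*(-34))*(-12 + 2*4) = 34*(-12 + 8) = 34*(-4) = -136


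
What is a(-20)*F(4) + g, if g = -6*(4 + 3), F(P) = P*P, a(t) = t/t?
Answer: -26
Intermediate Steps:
a(t) = 1
F(P) = P²
g = -42 (g = -6*7 = -42)
a(-20)*F(4) + g = 1*4² - 42 = 1*16 - 42 = 16 - 42 = -26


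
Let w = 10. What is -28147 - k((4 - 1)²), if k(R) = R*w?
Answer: -28237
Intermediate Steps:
k(R) = 10*R (k(R) = R*10 = 10*R)
-28147 - k((4 - 1)²) = -28147 - 10*(4 - 1)² = -28147 - 10*3² = -28147 - 10*9 = -28147 - 1*90 = -28147 - 90 = -28237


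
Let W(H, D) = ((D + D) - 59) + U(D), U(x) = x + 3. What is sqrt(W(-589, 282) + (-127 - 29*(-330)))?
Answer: 3*sqrt(1137) ≈ 101.16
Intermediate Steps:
U(x) = 3 + x
W(H, D) = -56 + 3*D (W(H, D) = ((D + D) - 59) + (3 + D) = (2*D - 59) + (3 + D) = (-59 + 2*D) + (3 + D) = -56 + 3*D)
sqrt(W(-589, 282) + (-127 - 29*(-330))) = sqrt((-56 + 3*282) + (-127 - 29*(-330))) = sqrt((-56 + 846) + (-127 + 9570)) = sqrt(790 + 9443) = sqrt(10233) = 3*sqrt(1137)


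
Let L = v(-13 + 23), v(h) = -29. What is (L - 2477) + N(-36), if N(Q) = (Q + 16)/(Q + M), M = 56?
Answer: -2507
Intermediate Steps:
L = -29
N(Q) = (16 + Q)/(56 + Q) (N(Q) = (Q + 16)/(Q + 56) = (16 + Q)/(56 + Q))
(L - 2477) + N(-36) = (-29 - 2477) + (16 - 36)/(56 - 36) = -2506 - 20/20 = -2506 + (1/20)*(-20) = -2506 - 1 = -2507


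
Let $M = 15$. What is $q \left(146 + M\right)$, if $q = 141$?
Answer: $22701$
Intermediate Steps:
$q \left(146 + M\right) = 141 \left(146 + 15\right) = 141 \cdot 161 = 22701$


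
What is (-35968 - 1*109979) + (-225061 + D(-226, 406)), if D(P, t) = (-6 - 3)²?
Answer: -370927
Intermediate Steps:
D(P, t) = 81 (D(P, t) = (-9)² = 81)
(-35968 - 1*109979) + (-225061 + D(-226, 406)) = (-35968 - 1*109979) + (-225061 + 81) = (-35968 - 109979) - 224980 = -145947 - 224980 = -370927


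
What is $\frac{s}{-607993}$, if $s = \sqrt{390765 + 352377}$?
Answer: $- \frac{\sqrt{743142}}{607993} \approx -0.0014179$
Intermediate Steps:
$s = \sqrt{743142} \approx 862.06$
$\frac{s}{-607993} = \frac{\sqrt{743142}}{-607993} = \sqrt{743142} \left(- \frac{1}{607993}\right) = - \frac{\sqrt{743142}}{607993}$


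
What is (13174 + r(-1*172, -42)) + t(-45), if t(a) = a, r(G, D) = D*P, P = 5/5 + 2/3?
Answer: 13059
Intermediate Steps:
P = 5/3 (P = 5*(⅕) + 2*(⅓) = 1 + ⅔ = 5/3 ≈ 1.6667)
r(G, D) = 5*D/3 (r(G, D) = D*(5/3) = 5*D/3)
(13174 + r(-1*172, -42)) + t(-45) = (13174 + (5/3)*(-42)) - 45 = (13174 - 70) - 45 = 13104 - 45 = 13059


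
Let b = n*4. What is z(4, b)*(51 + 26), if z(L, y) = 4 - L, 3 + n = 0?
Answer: 0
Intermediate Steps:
n = -3 (n = -3 + 0 = -3)
b = -12 (b = -3*4 = -12)
z(4, b)*(51 + 26) = (4 - 1*4)*(51 + 26) = (4 - 4)*77 = 0*77 = 0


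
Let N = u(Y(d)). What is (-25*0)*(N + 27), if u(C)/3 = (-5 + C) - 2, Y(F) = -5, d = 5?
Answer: 0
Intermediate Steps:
u(C) = -21 + 3*C (u(C) = 3*((-5 + C) - 2) = 3*(-7 + C) = -21 + 3*C)
N = -36 (N = -21 + 3*(-5) = -21 - 15 = -36)
(-25*0)*(N + 27) = (-25*0)*(-36 + 27) = 0*(-9) = 0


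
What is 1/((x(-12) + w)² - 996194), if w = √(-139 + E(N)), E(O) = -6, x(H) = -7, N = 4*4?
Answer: I/(2*(-498145*I + 7*√145)) ≈ -1.0037e-6 + 1.6984e-10*I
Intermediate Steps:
N = 16
w = I*√145 (w = √(-139 - 6) = √(-145) = I*√145 ≈ 12.042*I)
1/((x(-12) + w)² - 996194) = 1/((-7 + I*√145)² - 996194) = 1/(-996194 + (-7 + I*√145)²)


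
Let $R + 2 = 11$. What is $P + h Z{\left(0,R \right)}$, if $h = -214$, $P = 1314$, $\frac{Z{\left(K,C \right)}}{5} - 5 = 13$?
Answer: $-17946$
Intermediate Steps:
$R = 9$ ($R = -2 + 11 = 9$)
$Z{\left(K,C \right)} = 90$ ($Z{\left(K,C \right)} = 25 + 5 \cdot 13 = 25 + 65 = 90$)
$P + h Z{\left(0,R \right)} = 1314 - 19260 = -17946$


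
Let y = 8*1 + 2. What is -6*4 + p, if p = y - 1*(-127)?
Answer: 113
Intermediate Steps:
y = 10 (y = 8 + 2 = 10)
p = 137 (p = 10 - 1*(-127) = 10 + 127 = 137)
-6*4 + p = -6*4 + 137 = -24 + 137 = 113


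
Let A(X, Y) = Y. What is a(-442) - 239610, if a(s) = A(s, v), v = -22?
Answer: -239632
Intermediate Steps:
a(s) = -22
a(-442) - 239610 = -22 - 239610 = -239632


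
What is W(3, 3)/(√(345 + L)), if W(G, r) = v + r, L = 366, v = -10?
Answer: -7*√79/237 ≈ -0.26252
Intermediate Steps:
W(G, r) = -10 + r
W(3, 3)/(√(345 + L)) = (-10 + 3)/(√(345 + 366)) = -7*√79/237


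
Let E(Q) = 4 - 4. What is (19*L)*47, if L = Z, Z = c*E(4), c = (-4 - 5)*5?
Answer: 0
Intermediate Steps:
c = -45 (c = -9*5 = -45)
E(Q) = 0
Z = 0 (Z = -45*0 = 0)
L = 0
(19*L)*47 = (19*0)*47 = 0*47 = 0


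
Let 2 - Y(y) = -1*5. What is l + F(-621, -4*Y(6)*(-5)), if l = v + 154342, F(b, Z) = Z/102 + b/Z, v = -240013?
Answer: -611712811/7140 ≈ -85674.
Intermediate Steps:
Y(y) = 7 (Y(y) = 2 - (-1)*5 = 2 - 1*(-5) = 2 + 5 = 7)
F(b, Z) = Z/102 + b/Z (F(b, Z) = Z*(1/102) + b/Z = Z/102 + b/Z)
l = -85671 (l = -240013 + 154342 = -85671)
l + F(-621, -4*Y(6)*(-5)) = -85671 + ((-4*7*(-5))/102 - 621/(-4*7*(-5))) = -85671 + ((-28*(-5))/102 - 621/((-28*(-5)))) = -85671 + ((1/102)*140 - 621/140) = -85671 + (70/51 - 621*1/140) = -85671 + (70/51 - 621/140) = -85671 - 21871/7140 = -611712811/7140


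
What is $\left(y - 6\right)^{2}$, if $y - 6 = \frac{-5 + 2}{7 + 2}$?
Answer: $\frac{1}{9} \approx 0.11111$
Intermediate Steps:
$y = \frac{17}{3}$ ($y = 6 + \frac{-5 + 2}{7 + 2} = 6 - \frac{3}{9} = 6 - \frac{1}{3} = \frac{17}{3} \approx 5.6667$)
$\left(y - 6\right)^{2} = \left(\frac{17}{3} - 6\right)^{2} = \left(- \frac{1}{3}\right)^{2} = \frac{1}{9}$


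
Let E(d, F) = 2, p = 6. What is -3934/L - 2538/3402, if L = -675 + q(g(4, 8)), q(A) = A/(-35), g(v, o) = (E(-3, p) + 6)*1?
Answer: 7563719/1488879 ≈ 5.0801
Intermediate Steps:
g(v, o) = 8 (g(v, o) = (2 + 6)*1 = 8*1 = 8)
q(A) = -A/35 (q(A) = A*(-1/35) = -A/35)
L = -23633/35 (L = -675 - 1/35*8 = -675 - 8/35 = -23633/35 ≈ -675.23)
-3934/L - 2538/3402 = -3934/(-23633/35) - 2538/3402 = -3934*(-35/23633) - 2538*1/3402 = 137690/23633 - 47/63 = 7563719/1488879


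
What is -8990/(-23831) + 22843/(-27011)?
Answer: -301542643/643699141 ≈ -0.46845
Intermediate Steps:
-8990/(-23831) + 22843/(-27011) = -8990*(-1/23831) + 22843*(-1/27011) = 8990/23831 - 22843/27011 = -301542643/643699141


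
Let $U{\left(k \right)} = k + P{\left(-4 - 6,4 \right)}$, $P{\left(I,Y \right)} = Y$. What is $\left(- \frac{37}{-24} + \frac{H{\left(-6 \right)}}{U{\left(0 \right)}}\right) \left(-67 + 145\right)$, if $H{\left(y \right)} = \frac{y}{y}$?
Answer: $\frac{559}{4} \approx 139.75$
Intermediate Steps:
$U{\left(k \right)} = 4 + k$ ($U{\left(k \right)} = k + 4 = 4 + k$)
$H{\left(y \right)} = 1$
$\left(- \frac{37}{-24} + \frac{H{\left(-6 \right)}}{U{\left(0 \right)}}\right) \left(-67 + 145\right) = \left(- \frac{37}{-24} + 1 \frac{1}{4 + 0}\right) \left(-67 + 145\right) = \left(\left(-37\right) \left(- \frac{1}{24}\right) + 1 \cdot \frac{1}{4}\right) 78 = \left(\frac{37}{24} + 1 \cdot \frac{1}{4}\right) 78 = \left(\frac{37}{24} + \frac{1}{4}\right) 78 = \frac{43}{24} \cdot 78 = \frac{559}{4}$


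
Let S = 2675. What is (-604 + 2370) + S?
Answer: 4441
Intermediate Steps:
(-604 + 2370) + S = (-604 + 2370) + 2675 = 1766 + 2675 = 4441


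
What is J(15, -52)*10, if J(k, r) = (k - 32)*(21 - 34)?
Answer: 2210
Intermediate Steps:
J(k, r) = 416 - 13*k (J(k, r) = (-32 + k)*(-13) = 416 - 13*k)
J(15, -52)*10 = (416 - 13*15)*10 = (416 - 195)*10 = 221*10 = 2210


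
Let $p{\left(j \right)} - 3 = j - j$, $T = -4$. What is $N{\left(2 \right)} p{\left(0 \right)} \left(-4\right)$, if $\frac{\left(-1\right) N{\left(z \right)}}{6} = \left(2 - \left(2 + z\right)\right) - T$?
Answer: $144$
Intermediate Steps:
$p{\left(j \right)} = 3$ ($p{\left(j \right)} = 3 + \left(j - j\right) = 3 + 0 = 3$)
$N{\left(z \right)} = -24 + 6 z$ ($N{\left(z \right)} = - 6 \left(\left(2 - \left(2 + z\right)\right) - -4\right) = - 6 \left(- z + 4\right) = - 6 \left(4 - z\right) = -24 + 6 z$)
$N{\left(2 \right)} p{\left(0 \right)} \left(-4\right) = \left(-24 + 6 \cdot 2\right) 3 \left(-4\right) = \left(-24 + 12\right) 3 \left(-4\right) = \left(-12\right) 3 \left(-4\right) = \left(-36\right) \left(-4\right) = 144$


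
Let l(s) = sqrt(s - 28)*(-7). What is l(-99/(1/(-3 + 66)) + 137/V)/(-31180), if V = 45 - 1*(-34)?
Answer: 7*I*sqrt(39089042)/2463220 ≈ 0.017767*I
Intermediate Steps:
V = 79 (V = 45 + 34 = 79)
l(s) = -7*sqrt(-28 + s) (l(s) = sqrt(-28 + s)*(-7) = -7*sqrt(-28 + s))
l(-99/(1/(-3 + 66)) + 137/V)/(-31180) = -7*sqrt(-28 + (-99/(1/(-3 + 66)) + 137/79))/(-31180) = -7*sqrt(-28 + (-99/(1/63) + 137*(1/79)))*(-1/31180) = -7*sqrt(-28 + (-99/1/63 + 137/79))*(-1/31180) = -7*sqrt(-28 + (-99*63 + 137/79))*(-1/31180) = -7*sqrt(-28 + (-6237 + 137/79))*(-1/31180) = -7*sqrt(-28 - 492586/79)*(-1/31180) = -7*I*sqrt(39089042)/79*(-1/31180) = 7*I*sqrt(39089042)/2463220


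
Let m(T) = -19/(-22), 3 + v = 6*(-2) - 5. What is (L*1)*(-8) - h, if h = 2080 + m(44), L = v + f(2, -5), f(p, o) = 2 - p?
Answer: -42259/22 ≈ -1920.9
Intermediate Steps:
v = -20 (v = -3 + (6*(-2) - 5) = -3 + (-12 - 5) = -3 - 17 = -20)
L = -20 (L = -20 + (2 - 1*2) = -20 + (2 - 2) = -20 + 0 = -20)
m(T) = 19/22 (m(T) = -19*(-1/22) = 19/22)
h = 45779/22 (h = 2080 + 19/22 = 45779/22 ≈ 2080.9)
(L*1)*(-8) - h = -20*1*(-8) - 1*45779/22 = -20*(-8) - 45779/22 = 160 - 45779/22 = -42259/22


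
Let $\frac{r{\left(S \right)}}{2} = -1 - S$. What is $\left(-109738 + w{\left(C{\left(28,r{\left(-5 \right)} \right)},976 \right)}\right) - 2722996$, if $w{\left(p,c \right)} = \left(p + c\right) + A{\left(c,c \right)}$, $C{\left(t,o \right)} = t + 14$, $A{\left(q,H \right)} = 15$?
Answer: $-2831701$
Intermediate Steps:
$r{\left(S \right)} = -2 - 2 S$ ($r{\left(S \right)} = 2 \left(-1 - S\right) = -2 - 2 S$)
$C{\left(t,o \right)} = 14 + t$
$w{\left(p,c \right)} = 15 + c + p$ ($w{\left(p,c \right)} = \left(p + c\right) + 15 = \left(c + p\right) + 15 = 15 + c + p$)
$\left(-109738 + w{\left(C{\left(28,r{\left(-5 \right)} \right)},976 \right)}\right) - 2722996 = \left(-109738 + \left(15 + 976 + \left(14 + 28\right)\right)\right) - 2722996 = \left(-109738 + \left(15 + 976 + 42\right)\right) - 2722996 = \left(-109738 + 1033\right) - 2722996 = -108705 - 2722996 = -2831701$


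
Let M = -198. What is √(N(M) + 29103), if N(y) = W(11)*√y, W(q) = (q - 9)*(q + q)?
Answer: √(29103 + 132*I*√22) ≈ 170.61 + 1.815*I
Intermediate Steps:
W(q) = 2*q*(-9 + q) (W(q) = (-9 + q)*(2*q) = 2*q*(-9 + q))
N(y) = 44*√y (N(y) = (2*11*(-9 + 11))*√y = (2*11*2)*√y = 44*√y)
√(N(M) + 29103) = √(44*√(-198) + 29103) = √(44*(3*I*√22) + 29103) = √(132*I*√22 + 29103) = √(29103 + 132*I*√22)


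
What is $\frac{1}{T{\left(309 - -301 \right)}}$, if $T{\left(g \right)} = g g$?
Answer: $\frac{1}{372100} \approx 2.6874 \cdot 10^{-6}$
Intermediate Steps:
$T{\left(g \right)} = g^{2}$
$\frac{1}{T{\left(309 - -301 \right)}} = \frac{1}{\left(309 - -301\right)^{2}} = \frac{1}{\left(309 + 301\right)^{2}} = \frac{1}{610^{2}} = \frac{1}{372100}$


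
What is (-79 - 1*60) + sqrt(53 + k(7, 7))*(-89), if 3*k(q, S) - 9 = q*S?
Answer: -139 - 89*sqrt(651)/3 ≈ -895.94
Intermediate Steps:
k(q, S) = 3 + S*q/3 (k(q, S) = 3 + (q*S)/3 = 3 + (S*q)/3 = 3 + S*q/3)
(-79 - 1*60) + sqrt(53 + k(7, 7))*(-89) = (-79 - 1*60) + sqrt(53 + (3 + (1/3)*7*7))*(-89) = (-79 - 60) + sqrt(53 + (3 + 49/3))*(-89) = -139 + sqrt(53 + 58/3)*(-89) = -139 + sqrt(217/3)*(-89) = -139 + (sqrt(651)/3)*(-89) = -139 - 89*sqrt(651)/3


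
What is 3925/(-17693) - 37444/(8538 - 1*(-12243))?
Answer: -744062117/367678233 ≈ -2.0237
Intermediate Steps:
3925/(-17693) - 37444/(8538 - 1*(-12243)) = 3925*(-1/17693) - 37444/(8538 + 12243) = -3925/17693 - 37444/20781 = -744062117/367678233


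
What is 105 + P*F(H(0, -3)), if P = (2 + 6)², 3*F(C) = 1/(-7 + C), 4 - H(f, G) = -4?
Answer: 379/3 ≈ 126.33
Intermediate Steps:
H(f, G) = 8 (H(f, G) = 4 - 1*(-4) = 4 + 4 = 8)
F(C) = 1/(3*(-7 + C))
P = 64 (P = 8² = 64)
105 + P*F(H(0, -3)) = 105 + 64*(1/(3*(-7 + 8))) = 105 + 64*((⅓)/1) = 105 + 64*((⅓)*1) = 105 + 64*(⅓) = 105 + 64/3 = 379/3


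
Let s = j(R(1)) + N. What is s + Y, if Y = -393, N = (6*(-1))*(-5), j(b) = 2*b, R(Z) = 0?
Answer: -363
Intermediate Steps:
N = 30 (N = -6*(-5) = 30)
s = 30 (s = 2*0 + 30 = 0 + 30 = 30)
s + Y = 30 - 393 = -363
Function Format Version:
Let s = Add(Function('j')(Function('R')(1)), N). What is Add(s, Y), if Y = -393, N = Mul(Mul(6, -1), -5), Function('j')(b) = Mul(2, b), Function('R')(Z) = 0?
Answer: -363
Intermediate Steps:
N = 30 (N = Mul(-6, -5) = 30)
s = 30 (s = Add(Mul(2, 0), 30) = Add(0, 30) = 30)
Add(s, Y) = Add(30, -393) = -363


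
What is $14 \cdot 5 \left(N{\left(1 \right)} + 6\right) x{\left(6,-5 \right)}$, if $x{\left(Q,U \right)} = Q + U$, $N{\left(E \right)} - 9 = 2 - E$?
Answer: $1120$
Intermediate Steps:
$N{\left(E \right)} = 11 - E$ ($N{\left(E \right)} = 9 - \left(-2 + E\right) = 11 - E$)
$14 \cdot 5 \left(N{\left(1 \right)} + 6\right) x{\left(6,-5 \right)} = 14 \cdot 5 \left(\left(11 - 1\right) + 6\right) \left(6 - 5\right) = 14 \cdot 5 \left(\left(11 - 1\right) + 6\right) 1 = 14 \cdot 5 \left(10 + 6\right) 1 = 14 \cdot 5 \cdot 16 \cdot 1 = 14 \cdot 80 \cdot 1 = 1120 \cdot 1 = 1120$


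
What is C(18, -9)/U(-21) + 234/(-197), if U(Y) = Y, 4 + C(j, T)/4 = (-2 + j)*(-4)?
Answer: 48670/4137 ≈ 11.765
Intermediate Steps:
C(j, T) = 16 - 16*j (C(j, T) = -16 + 4*((-2 + j)*(-4)) = -16 + 4*(8 - 4*j) = -16 + (32 - 16*j) = 16 - 16*j)
C(18, -9)/U(-21) + 234/(-197) = (16 - 16*18)/(-21) + 234/(-197) = (16 - 288)*(-1/21) + 234*(-1/197) = -272*(-1/21) - 234/197 = 272/21 - 234/197 = 48670/4137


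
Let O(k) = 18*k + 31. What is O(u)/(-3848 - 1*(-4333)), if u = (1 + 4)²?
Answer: 481/485 ≈ 0.99175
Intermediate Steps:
u = 25 (u = 5² = 25)
O(k) = 31 + 18*k
O(u)/(-3848 - 1*(-4333)) = (31 + 18*25)/(-3848 - 1*(-4333)) = (31 + 450)/(-3848 + 4333) = 481/485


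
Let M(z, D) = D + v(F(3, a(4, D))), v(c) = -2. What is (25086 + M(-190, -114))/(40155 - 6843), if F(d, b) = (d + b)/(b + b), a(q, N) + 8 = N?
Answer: 12485/16656 ≈ 0.74958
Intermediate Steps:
a(q, N) = -8 + N
F(d, b) = (b + d)/(2*b) (F(d, b) = (b + d)/((2*b)) = (b + d)*(1/(2*b)) = (b + d)/(2*b))
M(z, D) = -2 + D (M(z, D) = D - 2 = -2 + D)
(25086 + M(-190, -114))/(40155 - 6843) = (25086 + (-2 - 114))/(40155 - 6843) = (25086 - 116)/33312 = 24970*(1/33312) = 12485/16656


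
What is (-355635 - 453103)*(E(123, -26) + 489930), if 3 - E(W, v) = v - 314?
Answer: -396502405474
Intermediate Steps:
E(W, v) = 317 - v (E(W, v) = 3 - (v - 314) = 3 - (-314 + v) = 3 + (314 - v) = 317 - v)
(-355635 - 453103)*(E(123, -26) + 489930) = (-355635 - 453103)*((317 - 1*(-26)) + 489930) = -808738*((317 + 26) + 489930) = -808738*(343 + 489930) = -808738*490273 = -396502405474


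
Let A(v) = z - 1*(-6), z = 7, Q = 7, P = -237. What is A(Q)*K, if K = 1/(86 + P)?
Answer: -13/151 ≈ -0.086093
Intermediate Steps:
K = -1/151 (K = 1/(86 - 237) = 1/(-151) = -1/151 ≈ -0.0066225)
A(v) = 13 (A(v) = 7 - 1*(-6) = 7 + 6 = 13)
A(Q)*K = 13*(-1/151) = -13/151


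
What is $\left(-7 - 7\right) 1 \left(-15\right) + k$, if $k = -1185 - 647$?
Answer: $-1622$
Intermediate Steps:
$k = -1832$
$\left(-7 - 7\right) 1 \left(-15\right) + k = \left(-7 - 7\right) 1 \left(-15\right) - 1832 = \left(-14\right) 1 \left(-15\right) - 1832 = \left(-14\right) \left(-15\right) - 1832 = 210 - 1832 = -1622$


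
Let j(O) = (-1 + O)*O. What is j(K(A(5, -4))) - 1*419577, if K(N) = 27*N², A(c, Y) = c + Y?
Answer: -418875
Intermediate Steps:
A(c, Y) = Y + c
j(O) = O*(-1 + O)
j(K(A(5, -4))) - 1*419577 = (27*(-4 + 5)²)*(-1 + 27*(-4 + 5)²) - 1*419577 = (27*1²)*(-1 + 27*1²) - 419577 = (27*1)*(-1 + 27*1) - 419577 = 27*(-1 + 27) - 419577 = 27*26 - 419577 = 702 - 419577 = -418875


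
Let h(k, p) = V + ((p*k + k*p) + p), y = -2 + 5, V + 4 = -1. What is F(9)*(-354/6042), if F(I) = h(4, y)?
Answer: -1298/1007 ≈ -1.2890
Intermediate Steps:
V = -5 (V = -4 - 1 = -5)
y = 3
h(k, p) = -5 + p + 2*k*p (h(k, p) = -5 + ((p*k + k*p) + p) = -5 + ((k*p + k*p) + p) = -5 + (2*k*p + p) = -5 + (p + 2*k*p) = -5 + p + 2*k*p)
F(I) = 22 (F(I) = -5 + 3 + 2*4*3 = -5 + 3 + 24 = 22)
F(9)*(-354/6042) = 22*(-354/6042) = 22*(-354*1/6042) = 22*(-59/1007) = -1298/1007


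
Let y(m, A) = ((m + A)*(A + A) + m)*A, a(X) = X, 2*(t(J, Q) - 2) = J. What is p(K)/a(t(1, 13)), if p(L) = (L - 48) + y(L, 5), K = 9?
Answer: 1412/5 ≈ 282.40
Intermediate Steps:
t(J, Q) = 2 + J/2
y(m, A) = A*(m + 2*A*(A + m)) (y(m, A) = ((A + m)*(2*A) + m)*A = (2*A*(A + m) + m)*A = (m + 2*A*(A + m))*A = A*(m + 2*A*(A + m)))
p(L) = 202 + 56*L (p(L) = (L - 48) + 5*(L + 2*5² + 2*5*L) = (-48 + L) + 5*(L + 2*25 + 10*L) = (-48 + L) + 5*(L + 50 + 10*L) = (-48 + L) + 5*(50 + 11*L) = (-48 + L) + (250 + 55*L) = 202 + 56*L)
p(K)/a(t(1, 13)) = (202 + 56*9)/(2 + (½)*1) = (202 + 504)/(2 + ½) = 706/(5/2) = 706*(⅖) = 1412/5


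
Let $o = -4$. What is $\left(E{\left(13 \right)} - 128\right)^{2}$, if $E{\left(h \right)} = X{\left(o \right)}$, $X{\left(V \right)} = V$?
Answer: $17424$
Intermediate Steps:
$E{\left(h \right)} = -4$
$\left(E{\left(13 \right)} - 128\right)^{2} = \left(-4 - 128\right)^{2} = \left(-132\right)^{2} = 17424$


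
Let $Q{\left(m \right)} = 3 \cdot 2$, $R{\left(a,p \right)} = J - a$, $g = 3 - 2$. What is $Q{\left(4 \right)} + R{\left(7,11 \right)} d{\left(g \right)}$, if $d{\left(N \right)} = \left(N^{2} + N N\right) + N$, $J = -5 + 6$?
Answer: $-12$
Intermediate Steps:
$J = 1$
$g = 1$ ($g = 3 - 2 = 1$)
$R{\left(a,p \right)} = 1 - a$
$Q{\left(m \right)} = 6$
$d{\left(N \right)} = N + 2 N^{2}$ ($d{\left(N \right)} = \left(N^{2} + N^{2}\right) + N = 2 N^{2} + N = N + 2 N^{2}$)
$Q{\left(4 \right)} + R{\left(7,11 \right)} d{\left(g \right)} = 6 + \left(1 - 7\right) 1 \left(1 + 2 \cdot 1\right) = 6 + \left(1 - 7\right) 1 \left(1 + 2\right) = 6 - 6 \cdot 1 \cdot 3 = 6 - 18 = -12$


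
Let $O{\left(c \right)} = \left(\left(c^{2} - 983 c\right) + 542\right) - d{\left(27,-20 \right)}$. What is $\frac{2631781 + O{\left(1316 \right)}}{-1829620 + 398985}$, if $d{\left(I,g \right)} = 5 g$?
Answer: $- \frac{3070651}{1430635} \approx -2.1464$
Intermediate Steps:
$O{\left(c \right)} = 642 + c^{2} - 983 c$ ($O{\left(c \right)} = \left(\left(c^{2} - 983 c\right) + 542\right) - 5 \left(-20\right) = \left(542 + c^{2} - 983 c\right) - -100 = \left(542 + c^{2} - 983 c\right) + 100 = 642 + c^{2} - 983 c$)
$\frac{2631781 + O{\left(1316 \right)}}{-1829620 + 398985} = \frac{2631781 + \left(642 + 1316^{2} - 1293628\right)}{-1829620 + 398985} = \frac{2631781 + \left(642 + 1731856 - 1293628\right)}{-1430635} = \left(2631781 + 438870\right) \left(- \frac{1}{1430635}\right) = 3070651 \left(- \frac{1}{1430635}\right) = - \frac{3070651}{1430635}$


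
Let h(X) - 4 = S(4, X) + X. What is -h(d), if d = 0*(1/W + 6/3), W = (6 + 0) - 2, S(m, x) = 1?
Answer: -5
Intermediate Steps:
W = 4 (W = 6 - 2 = 4)
d = 0 (d = 0*(1/4 + 6/3) = 0*(1*(1/4) + 6*(1/3)) = 0*(1/4 + 2) = 0*(9/4) = 0)
h(X) = 5 + X (h(X) = 4 + (1 + X) = 5 + X)
-h(d) = -(5 + 0) = -1*5 = -5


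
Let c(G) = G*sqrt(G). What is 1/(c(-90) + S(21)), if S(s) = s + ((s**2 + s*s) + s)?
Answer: 77/131898 + 15*I*sqrt(10)/87932 ≈ 0.00058378 + 0.00053944*I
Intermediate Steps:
c(G) = G**(3/2)
S(s) = 2*s + 2*s**2 (S(s) = s + ((s**2 + s**2) + s) = s + (2*s**2 + s) = s + (s + 2*s**2) = 2*s + 2*s**2)
1/(c(-90) + S(21)) = 1/((-90)**(3/2) + 2*21*(1 + 21)) = 1/(-270*I*sqrt(10) + 2*21*22) = 1/(-270*I*sqrt(10) + 924) = 1/(924 - 270*I*sqrt(10))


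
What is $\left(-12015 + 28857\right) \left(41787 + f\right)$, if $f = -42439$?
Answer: $-10980984$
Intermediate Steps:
$\left(-12015 + 28857\right) \left(41787 + f\right) = \left(-12015 + 28857\right) \left(41787 - 42439\right) = 16842 \left(-652\right) = -10980984$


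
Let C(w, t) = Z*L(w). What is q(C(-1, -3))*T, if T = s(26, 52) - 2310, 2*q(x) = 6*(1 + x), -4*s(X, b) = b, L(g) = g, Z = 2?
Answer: 6969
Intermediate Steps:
s(X, b) = -b/4
C(w, t) = 2*w
q(x) = 3 + 3*x (q(x) = (6*(1 + x))/2 = (6 + 6*x)/2 = 3 + 3*x)
T = -2323 (T = -1/4*52 - 2310 = -13 - 2310 = -2323)
q(C(-1, -3))*T = (3 + 3*(2*(-1)))*(-2323) = (3 + 3*(-2))*(-2323) = (3 - 6)*(-2323) = -3*(-2323) = 6969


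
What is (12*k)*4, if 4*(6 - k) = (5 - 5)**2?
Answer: 288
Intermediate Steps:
k = 6 (k = 6 - (5 - 5)**2/4 = 6 - 1/4*0**2 = 6 - 1/4*0 = 6 + 0 = 6)
(12*k)*4 = (12*6)*4 = 72*4 = 288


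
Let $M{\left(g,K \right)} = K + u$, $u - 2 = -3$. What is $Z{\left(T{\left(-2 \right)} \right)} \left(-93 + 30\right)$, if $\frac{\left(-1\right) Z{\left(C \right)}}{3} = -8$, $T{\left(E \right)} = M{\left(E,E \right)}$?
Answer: $-1512$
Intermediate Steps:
$u = -1$ ($u = 2 - 3 = -1$)
$M{\left(g,K \right)} = -1 + K$ ($M{\left(g,K \right)} = K - 1 = -1 + K$)
$T{\left(E \right)} = -1 + E$
$Z{\left(C \right)} = 24$ ($Z{\left(C \right)} = \left(-3\right) \left(-8\right) = 24$)
$Z{\left(T{\left(-2 \right)} \right)} \left(-93 + 30\right) = 24 \left(-93 + 30\right) = 24 \left(-63\right) = -1512$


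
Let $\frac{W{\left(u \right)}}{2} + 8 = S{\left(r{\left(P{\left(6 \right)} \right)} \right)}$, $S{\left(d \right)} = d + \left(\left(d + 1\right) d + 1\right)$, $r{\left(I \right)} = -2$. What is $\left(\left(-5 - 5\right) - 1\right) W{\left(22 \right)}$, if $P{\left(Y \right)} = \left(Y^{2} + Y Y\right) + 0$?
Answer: $154$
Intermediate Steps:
$P{\left(Y \right)} = 2 Y^{2}$ ($P{\left(Y \right)} = \left(Y^{2} + Y^{2}\right) + 0 = 2 Y^{2} + 0 = 2 Y^{2}$)
$S{\left(d \right)} = 1 + d + d \left(1 + d\right)$ ($S{\left(d \right)} = d + \left(\left(1 + d\right) d + 1\right) = d + \left(d \left(1 + d\right) + 1\right) = d + \left(1 + d \left(1 + d\right)\right) = 1 + d + d \left(1 + d\right)$)
$W{\left(u \right)} = -14$ ($W{\left(u \right)} = -16 + 2 \left(1 + \left(-2\right)^{2} + 2 \left(-2\right)\right) = -16 + 2 \left(1 + 4 - 4\right) = -16 + 2 \cdot 1 = -16 + 2 = -14$)
$\left(\left(-5 - 5\right) - 1\right) W{\left(22 \right)} = \left(\left(-5 - 5\right) - 1\right) \left(-14\right) = \left(-10 - 1\right) \left(-14\right) = \left(-11\right) \left(-14\right) = 154$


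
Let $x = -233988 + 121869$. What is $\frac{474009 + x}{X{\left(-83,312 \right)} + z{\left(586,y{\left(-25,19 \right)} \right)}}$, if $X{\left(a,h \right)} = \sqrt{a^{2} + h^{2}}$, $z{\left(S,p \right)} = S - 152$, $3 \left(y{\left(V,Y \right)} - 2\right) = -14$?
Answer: $\frac{17451140}{9347} - \frac{40210 \sqrt{104233}}{9347} \approx 478.15$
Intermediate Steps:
$y{\left(V,Y \right)} = - \frac{8}{3}$ ($y{\left(V,Y \right)} = 2 + \frac{1}{3} \left(-14\right) = 2 - \frac{14}{3} = - \frac{8}{3}$)
$z{\left(S,p \right)} = -152 + S$
$x = -112119$
$\frac{474009 + x}{X{\left(-83,312 \right)} + z{\left(586,y{\left(-25,19 \right)} \right)}} = \frac{474009 - 112119}{\sqrt{\left(-83\right)^{2} + 312^{2}} + \left(-152 + 586\right)} = \frac{361890}{\sqrt{6889 + 97344} + 434} = \frac{361890}{\sqrt{104233} + 434} = \frac{361890}{434 + \sqrt{104233}}$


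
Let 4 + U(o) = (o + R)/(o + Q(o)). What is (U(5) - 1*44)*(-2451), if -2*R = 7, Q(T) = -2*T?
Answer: 1183833/10 ≈ 1.1838e+5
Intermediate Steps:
R = -7/2 (R = -½*7 = -7/2 ≈ -3.5000)
U(o) = -4 - (-7/2 + o)/o (U(o) = -4 + (o - 7/2)/(o - 2*o) = -4 + (-7/2 + o)/((-o)) = -4 + (-7/2 + o)*(-1/o) = -4 - (-7/2 + o)/o)
(U(5) - 1*44)*(-2451) = ((-5 + (7/2)/5) - 1*44)*(-2451) = ((-5 + (7/2)*(⅕)) - 44)*(-2451) = ((-5 + 7/10) - 44)*(-2451) = (-43/10 - 44)*(-2451) = -483/10*(-2451) = 1183833/10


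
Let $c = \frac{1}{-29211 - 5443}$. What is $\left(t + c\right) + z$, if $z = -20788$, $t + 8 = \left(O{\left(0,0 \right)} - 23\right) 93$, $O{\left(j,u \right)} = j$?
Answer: $- \frac{794789491}{34654} \approx -22935.0$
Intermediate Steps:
$t = -2147$ ($t = -8 + \left(0 - 23\right) 93 = -8 - 2139 = -2147$)
$c = - \frac{1}{34654}$ ($c = \frac{1}{-34654} = - \frac{1}{34654} \approx -2.8857 \cdot 10^{-5}$)
$\left(t + c\right) + z = \left(-2147 - \frac{1}{34654}\right) - 20788 = - \frac{74402139}{34654} - 20788 = - \frac{794789491}{34654}$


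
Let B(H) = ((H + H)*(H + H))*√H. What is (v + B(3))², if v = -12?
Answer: 4032 - 864*√3 ≈ 2535.5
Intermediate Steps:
B(H) = 4*H^(5/2) (B(H) = ((2*H)*(2*H))*√H = (4*H²)*√H = 4*H^(5/2))
(v + B(3))² = (-12 + 4*3^(5/2))² = (-12 + 4*(9*√3))² = (-12 + 36*√3)²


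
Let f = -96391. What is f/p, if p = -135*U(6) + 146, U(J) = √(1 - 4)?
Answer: -14073086/75991 - 13012785*I*√3/75991 ≈ -185.19 - 296.6*I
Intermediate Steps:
U(J) = I*√3 (U(J) = √(-3) = I*√3)
p = 146 - 135*I*√3 (p = -135*I*√3 + 146 = 146 - 135*I*√3 ≈ 146.0 - 233.83*I)
f/p = -96391/(146 - 135*I*√3)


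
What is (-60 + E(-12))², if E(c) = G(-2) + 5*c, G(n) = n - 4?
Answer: 15876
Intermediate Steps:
G(n) = -4 + n
E(c) = -6 + 5*c (E(c) = (-4 - 2) + 5*c = -6 + 5*c)
(-60 + E(-12))² = (-60 + (-6 + 5*(-12)))² = (-60 + (-6 - 60))² = (-60 - 66)² = (-126)² = 15876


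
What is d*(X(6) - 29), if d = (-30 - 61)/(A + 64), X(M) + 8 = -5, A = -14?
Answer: 1911/25 ≈ 76.440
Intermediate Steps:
X(M) = -13 (X(M) = -8 - 5 = -13)
d = -91/50 (d = (-30 - 61)/(-14 + 64) = -91/50 ≈ -1.8200)
d*(X(6) - 29) = -91*(-13 - 29)/50 = -91/50*(-42) = 1911/25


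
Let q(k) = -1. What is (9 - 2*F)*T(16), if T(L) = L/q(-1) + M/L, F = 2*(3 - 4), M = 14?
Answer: -1573/8 ≈ -196.63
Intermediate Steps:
F = -2 (F = 2*(-1) = -2)
T(L) = -L + 14/L (T(L) = L/(-1) + 14/L = L*(-1) + 14/L = -L + 14/L)
(9 - 2*F)*T(16) = (9 - 2*(-2))*(-1*16 + 14/16) = (9 + 4)*(-16 + 14*(1/16)) = 13*(-16 + 7/8) = 13*(-121/8) = -1573/8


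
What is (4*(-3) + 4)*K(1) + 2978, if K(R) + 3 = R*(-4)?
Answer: 3034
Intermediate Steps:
K(R) = -3 - 4*R (K(R) = -3 + R*(-4) = -3 - 4*R)
(4*(-3) + 4)*K(1) + 2978 = (4*(-3) + 4)*(-3 - 4*1) + 2978 = (-12 + 4)*(-3 - 4) + 2978 = -8*(-7) + 2978 = 56 + 2978 = 3034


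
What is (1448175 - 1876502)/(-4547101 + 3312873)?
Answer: 428327/1234228 ≈ 0.34704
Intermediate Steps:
(1448175 - 1876502)/(-4547101 + 3312873) = -428327/(-1234228) = -428327*(-1/1234228) = 428327/1234228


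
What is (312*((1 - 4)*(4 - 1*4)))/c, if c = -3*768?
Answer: 0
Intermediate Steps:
c = -2304
(312*((1 - 4)*(4 - 1*4)))/c = (312*((1 - 4)*(4 - 1*4)))/(-2304) = (312*(-3*(4 - 4)))*(-1/2304) = (312*(-3*0))*(-1/2304) = (312*0)*(-1/2304) = 0*(-1/2304) = 0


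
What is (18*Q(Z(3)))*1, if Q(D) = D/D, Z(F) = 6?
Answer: 18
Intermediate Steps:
Q(D) = 1
(18*Q(Z(3)))*1 = (18*1)*1 = 18*1 = 18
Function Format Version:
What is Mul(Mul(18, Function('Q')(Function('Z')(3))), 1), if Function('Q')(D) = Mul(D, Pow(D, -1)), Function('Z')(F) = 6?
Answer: 18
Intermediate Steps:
Function('Q')(D) = 1
Mul(Mul(18, Function('Q')(Function('Z')(3))), 1) = Mul(Mul(18, 1), 1) = Mul(18, 1) = 18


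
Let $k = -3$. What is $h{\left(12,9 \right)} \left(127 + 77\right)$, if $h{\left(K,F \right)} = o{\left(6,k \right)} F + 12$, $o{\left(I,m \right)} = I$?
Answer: $13464$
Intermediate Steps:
$h{\left(K,F \right)} = 12 + 6 F$ ($h{\left(K,F \right)} = 6 F + 12 = 12 + 6 F$)
$h{\left(12,9 \right)} \left(127 + 77\right) = \left(12 + 6 \cdot 9\right) \left(127 + 77\right) = \left(12 + 54\right) 204 = 66 \cdot 204 = 13464$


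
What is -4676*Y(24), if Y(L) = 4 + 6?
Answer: -46760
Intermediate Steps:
Y(L) = 10
-4676*Y(24) = -4676*10 = -46760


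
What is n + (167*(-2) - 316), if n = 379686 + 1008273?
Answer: 1387309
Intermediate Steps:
n = 1387959
n + (167*(-2) - 316) = 1387959 + (167*(-2) - 316) = 1387959 + (-334 - 316) = 1387959 - 650 = 1387309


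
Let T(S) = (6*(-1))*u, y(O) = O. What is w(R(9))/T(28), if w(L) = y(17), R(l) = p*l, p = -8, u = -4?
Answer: 17/24 ≈ 0.70833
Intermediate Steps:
R(l) = -8*l
T(S) = 24 (T(S) = (6*(-1))*(-4) = -6*(-4) = 24)
w(L) = 17
w(R(9))/T(28) = 17/24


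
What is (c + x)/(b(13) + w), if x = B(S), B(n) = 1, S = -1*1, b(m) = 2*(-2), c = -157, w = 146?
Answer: -78/71 ≈ -1.0986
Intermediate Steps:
b(m) = -4
S = -1
x = 1
(c + x)/(b(13) + w) = (-157 + 1)/(-4 + 146) = -156/142 = -156*1/142 = -78/71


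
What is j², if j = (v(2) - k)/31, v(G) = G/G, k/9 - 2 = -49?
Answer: 179776/961 ≈ 187.07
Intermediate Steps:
k = -423 (k = 18 + 9*(-49) = 18 - 441 = -423)
v(G) = 1
j = 424/31 (j = (1 - 1*(-423))/31 = (1 + 423)*(1/31) = 424*(1/31) = 424/31 ≈ 13.677)
j² = (424/31)² = 179776/961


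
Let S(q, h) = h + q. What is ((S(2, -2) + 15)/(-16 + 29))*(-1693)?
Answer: -25395/13 ≈ -1953.5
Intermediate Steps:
((S(2, -2) + 15)/(-16 + 29))*(-1693) = (((-2 + 2) + 15)/(-16 + 29))*(-1693) = ((0 + 15)/13)*(-1693) = (15*(1/13))*(-1693) = (15/13)*(-1693) = -25395/13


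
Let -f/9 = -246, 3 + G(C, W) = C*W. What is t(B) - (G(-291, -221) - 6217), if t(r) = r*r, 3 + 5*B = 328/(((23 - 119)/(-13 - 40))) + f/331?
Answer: -894943910255/15776784 ≈ -56725.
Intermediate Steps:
G(C, W) = -3 + C*W
f = 2214 (f = -9*(-246) = 2214)
B = 146783/3972 (B = -3/5 + (328/(((23 - 119)/(-13 - 40))) + 2214/331)/5 = -3/5 + (328/((-96/(-53))) + 2214*(1/331))/5 = -3/5 + (328/((-96*(-1/53))) + 2214/331)/5 = -3/5 + (328/(96/53) + 2214/331)/5 = -3/5 + (328*(53/96) + 2214/331)/5 = -3/5 + (2173/12 + 2214/331)/5 = -3/5 + (1/5)*(745831/3972) = -3/5 + 745831/19860 = 146783/3972 ≈ 36.954)
t(r) = r**2
t(B) - (G(-291, -221) - 6217) = (146783/3972)**2 - ((-3 - 291*(-221)) - 6217) = 21545249089/15776784 - ((-3 + 64311) - 6217) = 21545249089/15776784 - (64308 - 6217) = 21545249089/15776784 - 1*58091 = 21545249089/15776784 - 58091 = -894943910255/15776784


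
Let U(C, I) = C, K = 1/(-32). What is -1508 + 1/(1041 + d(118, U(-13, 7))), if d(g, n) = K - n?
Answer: -50860284/33727 ≈ -1508.0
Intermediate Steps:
K = -1/32 ≈ -0.031250
d(g, n) = -1/32 - n
-1508 + 1/(1041 + d(118, U(-13, 7))) = -1508 + 1/(1041 + (-1/32 - 1*(-13))) = -1508 + 1/(1041 + (-1/32 + 13)) = -1508 + 1/(1041 + 415/32) = -1508 + 1/(33727/32) = -1508 + 32/33727 = -50860284/33727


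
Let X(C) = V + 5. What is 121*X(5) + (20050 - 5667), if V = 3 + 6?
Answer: 16077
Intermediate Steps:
V = 9
X(C) = 14 (X(C) = 9 + 5 = 14)
121*X(5) + (20050 - 5667) = 121*14 + (20050 - 5667) = 1694 + 14383 = 16077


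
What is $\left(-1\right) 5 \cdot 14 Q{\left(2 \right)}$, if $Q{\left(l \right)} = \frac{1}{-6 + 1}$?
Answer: $14$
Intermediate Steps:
$Q{\left(l \right)} = - \frac{1}{5}$ ($Q{\left(l \right)} = \frac{1}{-5} = - \frac{1}{5}$)
$\left(-1\right) 5 \cdot 14 Q{\left(2 \right)} = \left(-1\right) 5 \cdot 14 \left(- \frac{1}{5}\right) = \left(-5\right) 14 \left(- \frac{1}{5}\right) = \left(-70\right) \left(- \frac{1}{5}\right) = 14$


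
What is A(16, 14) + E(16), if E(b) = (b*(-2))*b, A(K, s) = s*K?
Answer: -288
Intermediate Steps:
A(K, s) = K*s
E(b) = -2*b**2 (E(b) = (-2*b)*b = -2*b**2)
A(16, 14) + E(16) = 16*14 - 2*16**2 = 224 - 2*256 = 224 - 512 = -288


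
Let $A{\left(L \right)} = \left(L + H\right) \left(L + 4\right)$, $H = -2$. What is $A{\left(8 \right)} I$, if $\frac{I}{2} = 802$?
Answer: $115488$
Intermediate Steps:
$I = 1604$ ($I = 2 \cdot 802 = 1604$)
$A{\left(L \right)} = \left(-2 + L\right) \left(4 + L\right)$ ($A{\left(L \right)} = \left(L - 2\right) \left(L + 4\right) = \left(-2 + L\right) \left(4 + L\right)$)
$A{\left(8 \right)} I = \left(-8 + 8^{2} + 2 \cdot 8\right) 1604 = \left(-8 + 64 + 16\right) 1604 = 72 \cdot 1604 = 115488$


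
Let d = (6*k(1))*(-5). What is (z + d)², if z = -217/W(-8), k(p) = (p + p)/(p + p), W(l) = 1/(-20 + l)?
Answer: 36554116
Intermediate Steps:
k(p) = 1 (k(p) = (2*p)/((2*p)) = (2*p)*(1/(2*p)) = 1)
d = -30 (d = (6*1)*(-5) = 6*(-5) = -30)
z = 6076 (z = -217/(1/(-20 - 8)) = -217/(1/(-28)) = -217/(-1/28) = -217*(-28) = 6076)
(z + d)² = (6076 - 30)² = 6046² = 36554116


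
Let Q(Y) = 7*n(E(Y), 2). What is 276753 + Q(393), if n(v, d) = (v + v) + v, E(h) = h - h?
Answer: 276753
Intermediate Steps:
E(h) = 0
n(v, d) = 3*v (n(v, d) = 2*v + v = 3*v)
Q(Y) = 0 (Q(Y) = 7*(3*0) = 7*0 = 0)
276753 + Q(393) = 276753 + 0 = 276753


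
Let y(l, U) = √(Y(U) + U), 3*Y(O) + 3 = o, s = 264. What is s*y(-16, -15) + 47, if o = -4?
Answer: 47 + 176*I*√39 ≈ 47.0 + 1099.1*I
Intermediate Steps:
Y(O) = -7/3 (Y(O) = -1 + (⅓)*(-4) = -1 - 4/3 = -7/3)
y(l, U) = √(-7/3 + U)
s*y(-16, -15) + 47 = 264*(√(-21 + 9*(-15))/3) + 47 = 264*(√(-21 - 135)/3) + 47 = 264*(√(-156)/3) + 47 = 264*((2*I*√39)/3) + 47 = 264*(2*I*√39/3) + 47 = 176*I*√39 + 47 = 47 + 176*I*√39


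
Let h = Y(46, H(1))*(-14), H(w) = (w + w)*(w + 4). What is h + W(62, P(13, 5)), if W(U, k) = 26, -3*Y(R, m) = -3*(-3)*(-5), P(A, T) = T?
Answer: -184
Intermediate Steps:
H(w) = 2*w*(4 + w) (H(w) = (2*w)*(4 + w) = 2*w*(4 + w))
Y(R, m) = 15 (Y(R, m) = -(-3*(-3))*(-5)/3 = -3*(-5) = -1/3*(-45) = 15)
h = -210 (h = 15*(-14) = -210)
h + W(62, P(13, 5)) = -210 + 26 = -184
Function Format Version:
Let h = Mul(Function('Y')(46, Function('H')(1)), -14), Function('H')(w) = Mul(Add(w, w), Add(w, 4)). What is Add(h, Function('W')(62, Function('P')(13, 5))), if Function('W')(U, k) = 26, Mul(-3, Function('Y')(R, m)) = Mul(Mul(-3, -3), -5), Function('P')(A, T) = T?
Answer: -184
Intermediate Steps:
Function('H')(w) = Mul(2, w, Add(4, w)) (Function('H')(w) = Mul(Mul(2, w), Add(4, w)) = Mul(2, w, Add(4, w)))
Function('Y')(R, m) = 15 (Function('Y')(R, m) = Mul(Rational(-1, 3), Mul(Mul(-3, -3), -5)) = Mul(Rational(-1, 3), Mul(9, -5)) = Mul(Rational(-1, 3), -45) = 15)
h = -210 (h = Mul(15, -14) = -210)
Add(h, Function('W')(62, Function('P')(13, 5))) = Add(-210, 26) = -184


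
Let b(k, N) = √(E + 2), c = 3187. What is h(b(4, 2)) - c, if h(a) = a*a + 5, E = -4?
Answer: -3184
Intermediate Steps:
b(k, N) = I*√2 (b(k, N) = √(-4 + 2) = √(-2) = I*√2)
h(a) = 5 + a² (h(a) = a² + 5 = 5 + a²)
h(b(4, 2)) - c = (5 + (I*√2)²) - 1*3187 = (5 - 2) - 3187 = 3 - 3187 = -3184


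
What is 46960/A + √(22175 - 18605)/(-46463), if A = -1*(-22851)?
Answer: 46960/22851 - √3570/46463 ≈ 2.0538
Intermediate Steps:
A = 22851
46960/A + √(22175 - 18605)/(-46463) = 46960/22851 + √(22175 - 18605)/(-46463) = 46960*(1/22851) + √3570*(-1/46463) = 46960/22851 - √3570/46463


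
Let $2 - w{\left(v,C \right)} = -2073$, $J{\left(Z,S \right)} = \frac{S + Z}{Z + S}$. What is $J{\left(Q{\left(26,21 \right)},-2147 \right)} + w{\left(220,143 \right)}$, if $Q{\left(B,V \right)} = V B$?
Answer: $2076$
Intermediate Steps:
$Q{\left(B,V \right)} = B V$
$J{\left(Z,S \right)} = 1$ ($J{\left(Z,S \right)} = \frac{S + Z}{S + Z} = 1$)
$w{\left(v,C \right)} = 2075$ ($w{\left(v,C \right)} = 2 - -2073 = 2 + 2073 = 2075$)
$J{\left(Q{\left(26,21 \right)},-2147 \right)} + w{\left(220,143 \right)} = 1 + 2075 = 2076$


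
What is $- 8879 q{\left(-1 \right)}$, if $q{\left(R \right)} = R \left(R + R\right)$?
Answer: $-17758$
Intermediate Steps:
$q{\left(R \right)} = 2 R^{2}$ ($q{\left(R \right)} = R 2 R = 2 R^{2}$)
$- 8879 q{\left(-1 \right)} = - 8879 \cdot 2 \left(-1\right)^{2} = - 8879 \cdot 2 \cdot 1 = \left(-8879\right) 2 = -17758$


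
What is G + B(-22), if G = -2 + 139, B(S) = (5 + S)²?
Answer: 426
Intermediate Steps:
G = 137
G + B(-22) = 137 + (5 - 22)² = 137 + (-17)² = 137 + 289 = 426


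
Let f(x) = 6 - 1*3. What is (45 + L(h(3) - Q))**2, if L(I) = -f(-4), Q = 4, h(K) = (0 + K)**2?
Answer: 1764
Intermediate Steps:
h(K) = K**2
f(x) = 3 (f(x) = 6 - 3 = 3)
L(I) = -3 (L(I) = -1*3 = -3)
(45 + L(h(3) - Q))**2 = (45 - 3)**2 = 42**2 = 1764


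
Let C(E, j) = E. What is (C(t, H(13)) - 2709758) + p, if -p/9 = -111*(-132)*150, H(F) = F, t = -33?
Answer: -22489991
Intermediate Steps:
p = -19780200 (p = -9*(-111*(-132))*150 = -131868*150 = -9*2197800 = -19780200)
(C(t, H(13)) - 2709758) + p = (-33 - 2709758) - 19780200 = -2709791 - 19780200 = -22489991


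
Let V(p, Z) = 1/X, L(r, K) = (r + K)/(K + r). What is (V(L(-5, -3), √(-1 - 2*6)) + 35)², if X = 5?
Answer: 30976/25 ≈ 1239.0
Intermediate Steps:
L(r, K) = 1 (L(r, K) = (K + r)/(K + r) = 1)
V(p, Z) = ⅕ (V(p, Z) = 1/5 = ⅕)
(V(L(-5, -3), √(-1 - 2*6)) + 35)² = (⅕ + 35)² = (176/5)² = 30976/25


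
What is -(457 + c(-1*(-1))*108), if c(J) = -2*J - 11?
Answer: 947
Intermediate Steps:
c(J) = -11 - 2*J
-(457 + c(-1*(-1))*108) = -(457 + (-11 - (-2)*(-1))*108) = -(457 + (-11 - 2*1)*108) = -(457 + (-11 - 2)*108) = -(457 - 13*108) = -(457 - 1404) = -1*(-947) = 947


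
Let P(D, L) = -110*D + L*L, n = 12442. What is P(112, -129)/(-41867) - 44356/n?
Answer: -955407267/260454607 ≈ -3.6682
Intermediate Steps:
P(D, L) = L² - 110*D (P(D, L) = -110*D + L² = L² - 110*D)
P(112, -129)/(-41867) - 44356/n = ((-129)² - 110*112)/(-41867) - 44356/12442 = (16641 - 12320)*(-1/41867) - 44356*1/12442 = 4321*(-1/41867) - 22178/6221 = -4321/41867 - 22178/6221 = -955407267/260454607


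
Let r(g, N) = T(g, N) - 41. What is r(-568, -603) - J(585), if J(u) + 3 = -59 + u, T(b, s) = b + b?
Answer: -1700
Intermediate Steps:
T(b, s) = 2*b
r(g, N) = -41 + 2*g (r(g, N) = 2*g - 41 = -41 + 2*g)
J(u) = -62 + u (J(u) = -3 + (-59 + u) = -62 + u)
r(-568, -603) - J(585) = (-41 + 2*(-568)) - (-62 + 585) = (-41 - 1136) - 1*523 = -1177 - 523 = -1700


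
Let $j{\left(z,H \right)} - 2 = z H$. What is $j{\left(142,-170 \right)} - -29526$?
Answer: $5388$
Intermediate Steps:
$j{\left(z,H \right)} = 2 + H z$ ($j{\left(z,H \right)} = 2 + z H = 2 + H z$)
$j{\left(142,-170 \right)} - -29526 = \left(2 - 24140\right) - -29526 = \left(2 - 24140\right) + 29526 = -24138 + 29526 = 5388$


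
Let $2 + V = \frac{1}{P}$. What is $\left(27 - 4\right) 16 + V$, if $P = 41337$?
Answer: $\frac{15129343}{41337} \approx 366.0$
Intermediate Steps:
$V = - \frac{82673}{41337}$ ($V = -2 + \frac{1}{41337} = - \frac{82673}{41337} \approx -2.0$)
$\left(27 - 4\right) 16 + V = \left(27 - 4\right) 16 - \frac{82673}{41337} = 23 \cdot 16 - \frac{82673}{41337} = 368 - \frac{82673}{41337} = \frac{15129343}{41337}$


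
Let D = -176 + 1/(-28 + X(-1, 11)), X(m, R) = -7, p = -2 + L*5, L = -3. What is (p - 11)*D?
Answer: 24644/5 ≈ 4928.8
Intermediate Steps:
p = -17 (p = -2 - 3*5 = -2 - 15 = -17)
D = -6161/35 (D = -176 + 1/(-28 - 7) = -176 + 1/(-35) = -176 - 1/35 = -6161/35 ≈ -176.03)
(p - 11)*D = (-17 - 11)*(-6161/35) = -28*(-6161/35) = 24644/5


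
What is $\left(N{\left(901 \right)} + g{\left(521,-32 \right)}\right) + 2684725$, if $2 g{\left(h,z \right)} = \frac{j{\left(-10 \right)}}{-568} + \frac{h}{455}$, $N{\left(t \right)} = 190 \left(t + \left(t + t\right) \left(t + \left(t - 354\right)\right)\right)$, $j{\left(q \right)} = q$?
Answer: $\frac{128863909888439}{258440} \approx 4.9862 \cdot 10^{8}$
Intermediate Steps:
$N{\left(t \right)} = 190 t + 380 t \left(-354 + 2 t\right)$ ($N{\left(t \right)} = 190 \left(t + 2 t \left(t + \left(-354 + t\right)\right)\right) = 190 \left(t + 2 t \left(-354 + 2 t\right)\right) = 190 t + 380 t \left(-354 + 2 t\right)$)
$g{\left(h,z \right)} = \frac{5}{568} + \frac{h}{910}$ ($g{\left(h,z \right)} = \frac{- \frac{10}{-568} + \frac{h}{455}}{2} = \frac{\left(-10\right) \left(- \frac{1}{568}\right) + h \frac{1}{455}}{2} = \frac{\frac{5}{284} + \frac{h}{455}}{2} = \frac{5}{568} + \frac{h}{910}$)
$\left(N{\left(901 \right)} + g{\left(521,-32 \right)}\right) + 2684725 = \left(190 \cdot 901 \left(-707 + 4 \cdot 901\right) + \left(\frac{5}{568} + \frac{1}{910} \cdot 521\right)\right) + 2684725 = \left(190 \cdot 901 \left(-707 + 3604\right) + \left(\frac{5}{568} + \frac{521}{910}\right)\right) + 2684725 = \left(190 \cdot 901 \cdot 2897 + \frac{150239}{258440}\right) + 2684725 = \left(495937430 + \frac{150239}{258440}\right) + 2684725 = \frac{128170069559439}{258440} + 2684725 = \frac{128863909888439}{258440}$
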